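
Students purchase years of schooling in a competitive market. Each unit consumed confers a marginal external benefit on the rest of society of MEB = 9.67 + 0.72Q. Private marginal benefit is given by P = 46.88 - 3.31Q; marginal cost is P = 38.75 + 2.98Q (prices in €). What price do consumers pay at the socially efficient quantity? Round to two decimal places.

Social marginal benefit = demand + MEB = 56.55 - 2.59Q.
Set SMB = MC: 56.55 - 2.59Q = 38.75 + 2.98Q → Q* = 3.1957.
Consumer price on the demand curve at Q*: 46.88 − 3.31×3.1957 = 36.3022.

P = €36.30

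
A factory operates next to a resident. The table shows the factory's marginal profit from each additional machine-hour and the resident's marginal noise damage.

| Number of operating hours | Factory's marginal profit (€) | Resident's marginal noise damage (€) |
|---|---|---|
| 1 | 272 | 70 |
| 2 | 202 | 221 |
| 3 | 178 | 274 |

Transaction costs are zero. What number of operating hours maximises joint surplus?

1

Bargaining reaches the level where marginal profit last exceeds marginal noise damage.
That holds through level 1 (272 ≥ 70) but not at 2 (202 < 221).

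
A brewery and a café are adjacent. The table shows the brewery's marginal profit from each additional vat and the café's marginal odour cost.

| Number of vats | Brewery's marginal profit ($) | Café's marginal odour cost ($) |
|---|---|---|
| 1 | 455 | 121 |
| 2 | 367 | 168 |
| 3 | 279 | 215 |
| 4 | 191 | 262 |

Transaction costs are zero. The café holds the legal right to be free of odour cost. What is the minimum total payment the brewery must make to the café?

$504

Efficient level: marginal profit ≥ marginal odour cost through level 3, so k* = 3.
With the café holding the right, the brewery must at least compensate total damage at k*: 121 + 168 + 215 = 504.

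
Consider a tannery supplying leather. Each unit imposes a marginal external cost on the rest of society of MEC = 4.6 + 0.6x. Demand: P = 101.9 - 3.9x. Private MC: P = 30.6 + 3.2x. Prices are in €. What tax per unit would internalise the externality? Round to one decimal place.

Social marginal cost = private MC + MEC = 35.2 + 3.8x.
Set SMC = demand: 35.2 + 3.8x = 101.9 - 3.9x → x* = 8.6623.
The Pigouvian tax equals MEC at x*: 4.6 + 0.6×8.6623 = 9.7974.

tax = €9.8 per unit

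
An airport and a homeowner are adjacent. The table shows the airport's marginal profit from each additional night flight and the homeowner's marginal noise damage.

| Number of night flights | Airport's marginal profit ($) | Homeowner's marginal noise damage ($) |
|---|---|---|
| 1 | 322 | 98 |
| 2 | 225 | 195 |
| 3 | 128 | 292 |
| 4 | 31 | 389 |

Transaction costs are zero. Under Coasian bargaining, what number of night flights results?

Bargaining reaches the level where marginal profit last exceeds marginal noise damage.
That holds through level 2 (225 ≥ 195) but not at 3 (128 < 292).

2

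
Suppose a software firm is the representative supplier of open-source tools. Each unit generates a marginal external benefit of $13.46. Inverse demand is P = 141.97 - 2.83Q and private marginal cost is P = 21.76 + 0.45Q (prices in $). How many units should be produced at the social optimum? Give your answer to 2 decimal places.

Q* = 40.75

Social marginal cost = private MC − MEB = 8.30 + 0.45Q.
Set SMC = demand: 8.30 + 0.45Q = 141.97 - 2.83Q → Q* = 40.7530.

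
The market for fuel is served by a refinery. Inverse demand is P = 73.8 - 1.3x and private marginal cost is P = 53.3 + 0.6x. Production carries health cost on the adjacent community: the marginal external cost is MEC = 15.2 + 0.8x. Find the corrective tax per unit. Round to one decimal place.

Social marginal cost = private MC + MEC = 68.5 + 1.4x.
Set SMC = demand: 68.5 + 1.4x = 73.8 - 1.3x → x* = 1.9630.
The Pigouvian tax equals MEC at x*: 15.2 + 0.8×1.9630 = 16.7704.

tax = 16.8 per unit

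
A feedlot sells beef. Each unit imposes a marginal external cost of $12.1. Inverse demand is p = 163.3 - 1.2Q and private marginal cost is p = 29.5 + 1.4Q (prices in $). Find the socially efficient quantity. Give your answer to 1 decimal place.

Q* = 46.8

Social marginal cost = private MC + MEC = 41.6 + 1.4Q.
Set SMC = demand: 41.6 + 1.4Q = 163.3 - 1.2Q → Q* = 46.8077.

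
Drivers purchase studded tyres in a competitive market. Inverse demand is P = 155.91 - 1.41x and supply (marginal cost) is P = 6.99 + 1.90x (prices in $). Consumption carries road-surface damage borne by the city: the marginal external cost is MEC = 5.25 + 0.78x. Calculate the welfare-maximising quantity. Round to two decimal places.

x* = 35.13

Social marginal benefit = demand − MEC = 150.66 - 2.19x.
Set SMB = MC: 150.66 - 2.19x = 6.99 + 1.90x → x* = 35.1271.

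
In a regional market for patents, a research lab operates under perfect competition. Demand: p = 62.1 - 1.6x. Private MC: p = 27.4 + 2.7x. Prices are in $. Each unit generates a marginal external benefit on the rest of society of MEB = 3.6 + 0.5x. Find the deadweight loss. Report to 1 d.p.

DWL = $7.7

Market equilibrium (private): 27.4 + 2.7x = 62.1 - 1.6x → x_m = 8.0698.
Social marginal cost = private MC − MEB = 23.8 + 2.2x.
Set SMC = demand: 23.8 + 2.2x = 62.1 - 1.6x → x* = 10.0789.
Height of the DWL triangle at x_m is demand(x_m) − SMC(x_m) = MEB(x_m) = 7.6349.
DWL = ½ × 2.0091 × 7.6349 = 7.6696.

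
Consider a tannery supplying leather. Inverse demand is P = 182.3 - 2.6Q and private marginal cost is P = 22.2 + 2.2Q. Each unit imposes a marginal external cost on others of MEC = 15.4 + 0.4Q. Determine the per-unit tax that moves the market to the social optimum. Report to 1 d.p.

Social marginal cost = private MC + MEC = 37.6 + 2.6Q.
Set SMC = demand: 37.6 + 2.6Q = 182.3 - 2.6Q → Q* = 27.8269.
The Pigouvian tax equals MEC at Q*: 15.4 + 0.4×27.8269 = 26.5308.

tax = 26.5 per unit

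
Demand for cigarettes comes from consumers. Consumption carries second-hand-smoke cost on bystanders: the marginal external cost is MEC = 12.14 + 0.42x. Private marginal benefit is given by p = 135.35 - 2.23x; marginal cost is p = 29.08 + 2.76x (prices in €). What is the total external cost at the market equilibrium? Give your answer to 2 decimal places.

€353.79

Market equilibrium (private): 29.08 + 2.76x = 135.35 - 2.23x → x_m = 21.2966.
Total external cost = ∫₀^{x_m} (12.14 + 0.42x) dx = 12.14×21.2966 + ½×0.42×21.2966² = 353.7852.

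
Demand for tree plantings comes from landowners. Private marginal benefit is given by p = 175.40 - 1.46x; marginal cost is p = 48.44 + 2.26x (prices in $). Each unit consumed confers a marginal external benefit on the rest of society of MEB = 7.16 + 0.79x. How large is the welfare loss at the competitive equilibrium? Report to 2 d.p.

DWL = $198.69

Market equilibrium (private): 48.44 + 2.26x = 175.40 - 1.46x → x_m = 34.1290.
Social marginal benefit = demand + MEB = 182.56 - 0.67x.
Set SMB = MC: 182.56 - 0.67x = 48.44 + 2.26x → x* = 45.7747.
Height of the DWL triangle at x_m is SMB(x_m) − MC(x_m) = MEB(x_m) = 34.1219.
DWL = ½ × 11.6457 × 34.1219 = 198.6867.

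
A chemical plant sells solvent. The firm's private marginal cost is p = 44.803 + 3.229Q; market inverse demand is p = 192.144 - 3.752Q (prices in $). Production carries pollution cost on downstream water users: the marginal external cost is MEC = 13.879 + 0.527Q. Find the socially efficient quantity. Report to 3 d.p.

Social marginal cost = private MC + MEC = 58.682 + 3.756Q.
Set SMC = demand: 58.682 + 3.756Q = 192.144 - 3.752Q → Q* = 17.7760.

Q* = 17.776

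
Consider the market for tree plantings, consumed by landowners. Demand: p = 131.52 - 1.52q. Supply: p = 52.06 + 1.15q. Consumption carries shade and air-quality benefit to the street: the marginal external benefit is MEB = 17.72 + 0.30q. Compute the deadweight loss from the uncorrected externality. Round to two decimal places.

Market equilibrium (private): 52.06 + 1.15q = 131.52 - 1.52q → q_m = 29.7603.
Social marginal benefit = demand + MEB = 149.24 - 1.22q.
Set SMB = MC: 149.24 - 1.22q = 52.06 + 1.15q → q* = 41.0042.
Height of the DWL triangle at q_m is SMB(q_m) − MC(q_m) = MEB(q_m) = 26.6481.
DWL = ½ × 11.2439 × 26.6481 = 149.8143.

DWL = 149.81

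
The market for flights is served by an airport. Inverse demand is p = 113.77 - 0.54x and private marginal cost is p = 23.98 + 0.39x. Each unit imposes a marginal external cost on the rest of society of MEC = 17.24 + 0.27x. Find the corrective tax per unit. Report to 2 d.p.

tax = 33.56 per unit

Social marginal cost = private MC + MEC = 41.22 + 0.66x.
Set SMC = demand: 41.22 + 0.66x = 113.77 - 0.54x → x* = 60.4583.
The Pigouvian tax equals MEC at x*: 17.24 + 0.27×60.4583 = 33.5637.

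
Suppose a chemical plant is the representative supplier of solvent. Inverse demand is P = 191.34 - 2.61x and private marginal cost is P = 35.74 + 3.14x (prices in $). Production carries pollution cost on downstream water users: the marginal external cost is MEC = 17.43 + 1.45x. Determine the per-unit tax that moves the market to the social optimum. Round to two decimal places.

tax = $45.26 per unit

Social marginal cost = private MC + MEC = 53.17 + 4.59x.
Set SMC = demand: 53.17 + 4.59x = 191.34 - 2.61x → x* = 19.1903.
The Pigouvian tax equals MEC at x*: 17.43 + 1.45×19.1903 = 45.2559.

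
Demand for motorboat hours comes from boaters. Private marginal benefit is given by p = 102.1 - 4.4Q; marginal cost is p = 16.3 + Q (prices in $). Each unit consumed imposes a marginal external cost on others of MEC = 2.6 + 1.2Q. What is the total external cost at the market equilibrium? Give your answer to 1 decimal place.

Market equilibrium (private): 16.3 + Q = 102.1 - 4.4Q → Q_m = 15.8889.
Total external cost = ∫₀^{Q_m} (2.6 + 1.2Q) dQ = 2.6×15.8889 + ½×1.2×15.8889² = 192.7854.

$192.8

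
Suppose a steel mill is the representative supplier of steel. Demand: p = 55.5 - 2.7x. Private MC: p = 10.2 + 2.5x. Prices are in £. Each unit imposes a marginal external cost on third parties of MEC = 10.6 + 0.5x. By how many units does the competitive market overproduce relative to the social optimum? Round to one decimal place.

2.6 units

Market equilibrium (private): 10.2 + 2.5x = 55.5 - 2.7x → x_m = 8.7115.
Social marginal cost = private MC + MEC = 20.8 + 3.0x.
Set SMC = demand: 20.8 + 3.0x = 55.5 - 2.7x → x* = 6.0877.
Gap = |8.7115 − 6.0877| = 2.6238.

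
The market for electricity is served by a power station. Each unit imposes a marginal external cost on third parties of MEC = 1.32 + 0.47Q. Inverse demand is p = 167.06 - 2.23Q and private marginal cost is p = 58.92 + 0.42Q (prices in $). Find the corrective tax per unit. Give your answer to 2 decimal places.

tax = $17.41 per unit

Social marginal cost = private MC + MEC = 60.24 + 0.89Q.
Set SMC = demand: 60.24 + 0.89Q = 167.06 - 2.23Q → Q* = 34.2372.
The Pigouvian tax equals MEC at Q*: 1.32 + 0.47×34.2372 = 17.4115.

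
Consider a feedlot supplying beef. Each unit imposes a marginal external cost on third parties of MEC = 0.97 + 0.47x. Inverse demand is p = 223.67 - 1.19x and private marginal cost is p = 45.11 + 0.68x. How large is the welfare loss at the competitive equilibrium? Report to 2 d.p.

Market equilibrium (private): 45.11 + 0.68x = 223.67 - 1.19x → x_m = 95.4866.
Social marginal cost = private MC + MEC = 46.08 + 1.15x.
Set SMC = demand: 46.08 + 1.15x = 223.67 - 1.19x → x* = 75.8932.
The loss is the area between SMC and demand from x* to x_m; with linear curves that's a triangle of height MEC(x_m).
DWL = ½ × 19.5934 × 45.8487 = 449.1660.

DWL = 449.17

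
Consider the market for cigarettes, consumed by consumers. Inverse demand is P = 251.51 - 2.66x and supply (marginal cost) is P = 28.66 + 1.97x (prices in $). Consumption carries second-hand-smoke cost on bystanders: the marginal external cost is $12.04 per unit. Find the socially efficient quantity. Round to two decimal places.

Social marginal benefit = demand − MEC = 239.47 - 2.66x.
Set SMB = MC: 239.47 - 2.66x = 28.66 + 1.97x → x* = 45.5313.

x* = 45.53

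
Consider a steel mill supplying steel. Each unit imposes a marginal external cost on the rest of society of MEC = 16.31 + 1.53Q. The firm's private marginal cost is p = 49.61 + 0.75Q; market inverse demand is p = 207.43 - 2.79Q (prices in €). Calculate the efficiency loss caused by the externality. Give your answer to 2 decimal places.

DWL = €704.51

Market equilibrium (private): 49.61 + 0.75Q = 207.43 - 2.79Q → Q_m = 44.5819.
Social marginal cost = private MC + MEC = 65.92 + 2.28Q.
Set SMC = demand: 65.92 + 2.28Q = 207.43 - 2.79Q → Q* = 27.9112.
Between Q* and Q_m the wedge SMC − demand runs linearly from 0 to MEC(Q_m), so the loss is a triangle.
DWL = ½ × 16.6707 × 84.5203 = 704.5063.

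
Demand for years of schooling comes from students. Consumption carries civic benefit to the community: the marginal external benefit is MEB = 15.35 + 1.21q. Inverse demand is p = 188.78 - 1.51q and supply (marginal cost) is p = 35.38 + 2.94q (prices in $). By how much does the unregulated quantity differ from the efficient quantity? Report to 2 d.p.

Market equilibrium (private): 35.38 + 2.94q = 188.78 - 1.51q → q_m = 34.4719.
Social marginal benefit = demand + MEB = 204.13 - 0.30q.
Set SMB = MC: 204.13 - 0.30q = 35.38 + 2.94q → q* = 52.0833.
Gap = |34.4719 − 52.0833| = 17.6114.

17.61 units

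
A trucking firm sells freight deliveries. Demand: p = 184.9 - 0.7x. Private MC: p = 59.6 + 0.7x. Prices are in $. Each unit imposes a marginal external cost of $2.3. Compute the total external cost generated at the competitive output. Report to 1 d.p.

$205.9

Market equilibrium (private): 59.6 + 0.7x = 184.9 - 0.7x → x_m = 89.5000.
Total external cost = MEC × x_m = 2.3 × 89.5000 = 205.8500.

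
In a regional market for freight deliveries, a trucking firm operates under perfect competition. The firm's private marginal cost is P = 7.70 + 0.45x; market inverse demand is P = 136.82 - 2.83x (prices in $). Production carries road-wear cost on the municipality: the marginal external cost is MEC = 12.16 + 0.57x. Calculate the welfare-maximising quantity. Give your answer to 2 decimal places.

x* = 30.38

Social marginal cost = private MC + MEC = 19.86 + 1.02x.
Set SMC = demand: 19.86 + 1.02x = 136.82 - 2.83x → x* = 30.3792.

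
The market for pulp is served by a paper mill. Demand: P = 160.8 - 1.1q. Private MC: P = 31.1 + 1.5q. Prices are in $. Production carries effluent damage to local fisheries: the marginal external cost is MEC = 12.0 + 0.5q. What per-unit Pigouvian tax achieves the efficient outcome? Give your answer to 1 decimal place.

Social marginal cost = private MC + MEC = 43.1 + 2.0q.
Set SMC = demand: 43.1 + 2.0q = 160.8 - 1.1q → q* = 37.9677.
The Pigouvian tax equals MEC at q*: 12.0 + 0.5×37.9677 = 30.9839.

tax = $31.0 per unit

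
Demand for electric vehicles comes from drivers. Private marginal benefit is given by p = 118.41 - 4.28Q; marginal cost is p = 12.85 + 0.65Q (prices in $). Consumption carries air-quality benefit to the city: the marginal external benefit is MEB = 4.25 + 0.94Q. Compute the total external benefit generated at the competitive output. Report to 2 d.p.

Market equilibrium (private): 12.85 + 0.65Q = 118.41 - 4.28Q → Q_m = 21.4118.
Total external benefit = ∫₀^{Q_m} (4.25 + 0.94Q) dQ = 4.25×21.4118 + ½×0.94×21.4118² = 306.4788.

$306.48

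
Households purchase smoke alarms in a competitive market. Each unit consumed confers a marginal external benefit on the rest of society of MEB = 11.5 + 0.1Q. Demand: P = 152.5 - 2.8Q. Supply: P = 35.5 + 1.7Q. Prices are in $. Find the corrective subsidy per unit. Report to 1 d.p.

subsidy = $14.4 per unit

Social marginal benefit = demand + MEB = 164.0 - 2.7Q.
Set SMB = MC: 164.0 - 2.7Q = 35.5 + 1.7Q → Q* = 29.2045.
The Pigouvian subsidy equals MEB at Q*: 11.5 + 0.1×29.2045 = 14.4205.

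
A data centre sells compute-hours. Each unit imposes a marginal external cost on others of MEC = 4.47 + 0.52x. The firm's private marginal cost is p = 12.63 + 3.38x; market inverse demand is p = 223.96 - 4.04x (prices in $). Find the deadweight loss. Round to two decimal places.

DWL = $23.41

Market equilibrium (private): 12.63 + 3.38x = 223.96 - 4.04x → x_m = 28.4811.
Social marginal cost = private MC + MEC = 17.10 + 3.90x.
Set SMC = demand: 17.10 + 3.90x = 223.96 - 4.04x → x* = 26.0529.
Between x* and x_m the wedge SMC − demand runs linearly from 0 to MEC(x_m), so the loss is a triangle.
DWL = ½ × 2.4282 × 19.2802 = 23.4081.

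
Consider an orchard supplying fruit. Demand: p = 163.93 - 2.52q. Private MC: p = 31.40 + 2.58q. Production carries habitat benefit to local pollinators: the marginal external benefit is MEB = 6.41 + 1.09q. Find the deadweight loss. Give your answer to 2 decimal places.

Market equilibrium (private): 31.40 + 2.58q = 163.93 - 2.52q → q_m = 25.9863.
Social marginal cost = private MC − MEB = 24.99 + 1.49q.
Set SMC = demand: 24.99 + 1.49q = 163.93 - 2.52q → q* = 34.6484.
The welfare-loss triangle has base |q_m − q*| and height MEB(q_m) (the vertical gap between SMC and demand is zero at q* and MEB at q_m).
DWL = ½ × 8.6621 × 34.7350 = 150.4390.

DWL = 150.44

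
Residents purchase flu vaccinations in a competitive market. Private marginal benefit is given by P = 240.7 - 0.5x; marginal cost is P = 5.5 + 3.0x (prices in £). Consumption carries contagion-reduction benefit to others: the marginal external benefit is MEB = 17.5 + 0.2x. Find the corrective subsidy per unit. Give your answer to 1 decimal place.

Social marginal benefit = demand + MEB = 258.2 - 0.3x.
Set SMB = MC: 258.2 - 0.3x = 5.5 + 3.0x → x* = 76.5758.
The Pigouvian subsidy equals MEB at x*: 17.5 + 0.2×76.5758 = 32.8152.

subsidy = £32.8 per unit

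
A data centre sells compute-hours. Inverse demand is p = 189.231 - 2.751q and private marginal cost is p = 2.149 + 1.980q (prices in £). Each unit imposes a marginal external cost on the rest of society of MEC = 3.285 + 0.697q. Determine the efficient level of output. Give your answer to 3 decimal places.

Social marginal cost = private MC + MEC = 5.434 + 2.677q.
Set SMC = demand: 5.434 + 2.677q = 189.231 - 2.751q → q* = 33.8609.

q* = 33.861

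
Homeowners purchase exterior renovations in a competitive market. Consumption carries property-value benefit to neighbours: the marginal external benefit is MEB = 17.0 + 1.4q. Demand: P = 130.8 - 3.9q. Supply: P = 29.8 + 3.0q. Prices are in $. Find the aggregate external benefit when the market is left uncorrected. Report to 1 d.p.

Market equilibrium (private): 29.8 + 3.0q = 130.8 - 3.9q → q_m = 14.6377.
Total external benefit = ∫₀^{q_m} (17.0 + 1.4q) dq = 17.0×14.6377 + ½×1.4×14.6377² = 398.8245.

$398.8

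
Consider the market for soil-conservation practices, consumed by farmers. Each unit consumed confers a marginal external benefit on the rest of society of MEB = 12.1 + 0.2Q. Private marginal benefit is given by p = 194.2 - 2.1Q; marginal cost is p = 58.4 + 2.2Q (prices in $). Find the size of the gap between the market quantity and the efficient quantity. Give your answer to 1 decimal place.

4.5 units

Market equilibrium (private): 58.4 + 2.2Q = 194.2 - 2.1Q → Q_m = 31.5814.
Social marginal benefit = demand + MEB = 206.3 - 1.9Q.
Set SMB = MC: 206.3 - 1.9Q = 58.4 + 2.2Q → Q* = 36.0732.
Gap = |31.5814 − 36.0732| = 4.4918.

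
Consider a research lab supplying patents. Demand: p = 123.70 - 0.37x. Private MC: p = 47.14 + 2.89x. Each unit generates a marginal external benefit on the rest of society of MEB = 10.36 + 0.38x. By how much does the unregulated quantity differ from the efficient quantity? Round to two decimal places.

6.70 units

Market equilibrium (private): 47.14 + 2.89x = 123.70 - 0.37x → x_m = 23.4847.
Social marginal cost = private MC − MEB = 36.78 + 2.51x.
Set SMC = demand: 36.78 + 2.51x = 123.70 - 0.37x → x* = 30.1806.
Gap = |23.4847 − 30.1806| = 6.6959.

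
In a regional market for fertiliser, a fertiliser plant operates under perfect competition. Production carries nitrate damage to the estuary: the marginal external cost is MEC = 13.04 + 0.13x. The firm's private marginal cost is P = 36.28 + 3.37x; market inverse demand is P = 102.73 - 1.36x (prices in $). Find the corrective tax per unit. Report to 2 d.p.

tax = $14.47 per unit

Social marginal cost = private MC + MEC = 49.32 + 3.50x.
Set SMC = demand: 49.32 + 3.50x = 102.73 - 1.36x → x* = 10.9897.
The Pigouvian tax equals MEC at x*: 13.04 + 0.13×10.9897 = 14.4687.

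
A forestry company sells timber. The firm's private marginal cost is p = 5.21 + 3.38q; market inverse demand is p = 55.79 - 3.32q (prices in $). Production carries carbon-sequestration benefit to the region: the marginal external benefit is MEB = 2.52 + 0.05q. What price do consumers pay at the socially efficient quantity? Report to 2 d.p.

Social marginal cost = private MC − MEB = 2.69 + 3.33q.
Set SMC = demand: 2.69 + 3.33q = 55.79 - 3.32q → q* = 7.9850.
Consumer price on the demand curve at q*: 55.79 − 3.32×7.9850 = 29.2798.

P = $29.28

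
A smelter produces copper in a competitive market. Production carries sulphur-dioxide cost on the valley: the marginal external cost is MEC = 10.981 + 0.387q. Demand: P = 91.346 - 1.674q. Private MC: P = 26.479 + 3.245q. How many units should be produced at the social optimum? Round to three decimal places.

q* = 10.156

Social marginal cost = private MC + MEC = 37.460 + 3.632q.
Set SMC = demand: 37.460 + 3.632q = 91.346 - 1.674q → q* = 10.1557.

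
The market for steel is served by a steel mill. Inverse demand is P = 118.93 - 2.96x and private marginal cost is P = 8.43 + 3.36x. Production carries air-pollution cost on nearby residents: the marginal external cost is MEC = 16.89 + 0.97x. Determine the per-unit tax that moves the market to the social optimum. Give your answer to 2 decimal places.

tax = 29.35 per unit

Social marginal cost = private MC + MEC = 25.32 + 4.33x.
Set SMC = demand: 25.32 + 4.33x = 118.93 - 2.96x → x* = 12.8409.
The Pigouvian tax equals MEC at x*: 16.89 + 0.97×12.8409 = 29.3457.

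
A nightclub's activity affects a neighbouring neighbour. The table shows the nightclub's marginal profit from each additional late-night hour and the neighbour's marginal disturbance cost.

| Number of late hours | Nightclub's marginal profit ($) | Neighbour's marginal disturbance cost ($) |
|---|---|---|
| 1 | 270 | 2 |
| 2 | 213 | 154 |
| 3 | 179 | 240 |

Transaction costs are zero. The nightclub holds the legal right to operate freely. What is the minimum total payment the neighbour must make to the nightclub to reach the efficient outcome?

Left alone the nightclub would choose level 3 (marginal profit stays positive).
Efficient level: k* = 2 (marginal profit ≥ marginal disturbance cost through 2).
The neighbour must at least cover the nightclub's forgone profit from cutting 3→2: 179 = 179.

$179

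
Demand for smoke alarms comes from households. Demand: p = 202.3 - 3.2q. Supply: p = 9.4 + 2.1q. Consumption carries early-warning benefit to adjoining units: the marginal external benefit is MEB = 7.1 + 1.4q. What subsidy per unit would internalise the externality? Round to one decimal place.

Social marginal benefit = demand + MEB = 209.4 - 1.8q.
Set SMB = MC: 209.4 - 1.8q = 9.4 + 2.1q → q* = 51.2821.
The Pigouvian subsidy equals MEB at q*: 7.1 + 1.4×51.2821 = 78.8949.

subsidy = 78.9 per unit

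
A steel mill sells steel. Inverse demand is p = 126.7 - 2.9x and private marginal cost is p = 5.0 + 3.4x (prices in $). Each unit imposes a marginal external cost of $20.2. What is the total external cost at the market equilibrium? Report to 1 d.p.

Market equilibrium (private): 5.0 + 3.4x = 126.7 - 2.9x → x_m = 19.3175.
Total external cost = MEC × x_m = 20.2 × 19.3175 = 390.2135.

$390.2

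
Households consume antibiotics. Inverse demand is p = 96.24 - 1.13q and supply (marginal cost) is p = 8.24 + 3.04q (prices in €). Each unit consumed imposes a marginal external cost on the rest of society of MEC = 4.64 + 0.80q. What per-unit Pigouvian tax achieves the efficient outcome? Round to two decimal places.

tax = €18.06 per unit

Social marginal benefit = demand − MEC = 91.60 - 1.93q.
Set SMB = MC: 91.60 - 1.93q = 8.24 + 3.04q → q* = 16.7726.
The Pigouvian tax equals MEC at q*: 4.64 + 0.80×16.7726 = 18.0581.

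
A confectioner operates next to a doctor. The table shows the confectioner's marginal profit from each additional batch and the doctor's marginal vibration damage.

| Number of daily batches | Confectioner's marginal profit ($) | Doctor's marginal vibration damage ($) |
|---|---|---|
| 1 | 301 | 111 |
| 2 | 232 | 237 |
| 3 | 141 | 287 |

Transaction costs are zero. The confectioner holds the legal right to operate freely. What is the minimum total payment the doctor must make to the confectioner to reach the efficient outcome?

Left alone the confectioner would choose level 3 (marginal profit stays positive).
Efficient level: k* = 1 (marginal profit ≥ marginal vibration damage through 1).
The doctor must at least cover the confectioner's forgone profit from cutting 3→1: 232 + 141 = 373.

$373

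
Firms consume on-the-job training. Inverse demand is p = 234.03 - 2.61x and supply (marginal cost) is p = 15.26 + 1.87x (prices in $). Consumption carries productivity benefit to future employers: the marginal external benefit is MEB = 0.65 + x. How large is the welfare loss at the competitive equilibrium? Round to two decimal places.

Market equilibrium (private): 15.26 + 1.87x = 234.03 - 2.61x → x_m = 48.8326.
Social marginal benefit = demand + MEB = 234.68 - 1.61x.
Set SMB = MC: 234.68 - 1.61x = 15.26 + 1.87x → x* = 63.0517.
The loss is the area between SMB and MC from x* to x_m; with linear curves that's a triangle of height MEB(x_m).
DWL = ½ × 14.2191 × 49.4826 = 351.7990.

DWL = $351.80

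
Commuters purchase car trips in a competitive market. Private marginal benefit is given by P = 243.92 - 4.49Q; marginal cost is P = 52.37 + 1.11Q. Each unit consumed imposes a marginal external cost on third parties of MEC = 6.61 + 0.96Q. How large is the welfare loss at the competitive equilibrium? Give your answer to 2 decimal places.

DWL = 118.60

Market equilibrium (private): 52.37 + 1.11Q = 243.92 - 4.49Q → Q_m = 34.2054.
Social marginal benefit = demand − MEC = 237.31 - 5.45Q.
Set SMB = MC: 237.31 - 5.45Q = 52.37 + 1.11Q → Q* = 28.1921.
The loss is the area between SMB and MC from Q* to Q_m; with linear curves that's a triangle of height MEC(Q_m).
DWL = ½ × 6.0133 × 39.4471 = 118.6036.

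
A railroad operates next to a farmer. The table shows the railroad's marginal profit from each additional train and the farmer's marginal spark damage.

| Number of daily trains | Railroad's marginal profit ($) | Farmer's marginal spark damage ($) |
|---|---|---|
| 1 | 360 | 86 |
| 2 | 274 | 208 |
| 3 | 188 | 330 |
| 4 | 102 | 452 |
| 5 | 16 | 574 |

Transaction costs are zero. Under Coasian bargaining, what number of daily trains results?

Bargaining reaches the level where marginal profit last exceeds marginal spark damage.
That holds through level 2 (274 ≥ 208) but not at 3 (188 < 330).

2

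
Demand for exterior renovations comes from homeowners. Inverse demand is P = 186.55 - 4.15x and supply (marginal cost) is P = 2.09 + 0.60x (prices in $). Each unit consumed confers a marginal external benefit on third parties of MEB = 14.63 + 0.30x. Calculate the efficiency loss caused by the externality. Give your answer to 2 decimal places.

Market equilibrium (private): 2.09 + 0.60x = 186.55 - 4.15x → x_m = 38.8337.
Social marginal benefit = demand + MEB = 201.18 - 3.85x.
Set SMB = MC: 201.18 - 3.85x = 2.09 + 0.60x → x* = 44.7393.
The welfare-loss triangle has base |x_m − x*| and height MEB(x_m) (the vertical gap between SMB and MC is zero at x* and MEB at x_m).
DWL = ½ × 5.9056 × 26.2801 = 77.5999.

DWL = $77.60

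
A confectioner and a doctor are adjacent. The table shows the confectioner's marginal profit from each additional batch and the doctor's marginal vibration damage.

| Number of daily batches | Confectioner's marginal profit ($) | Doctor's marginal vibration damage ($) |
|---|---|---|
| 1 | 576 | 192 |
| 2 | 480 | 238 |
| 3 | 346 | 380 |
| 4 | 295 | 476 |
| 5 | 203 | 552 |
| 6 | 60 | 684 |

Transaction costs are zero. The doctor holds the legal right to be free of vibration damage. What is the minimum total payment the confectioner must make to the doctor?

$430

Efficient level: marginal profit ≥ marginal vibration damage through level 2, so k* = 2.
With the doctor holding the right, the confectioner must at least compensate total damage at k*: 192 + 238 = 430.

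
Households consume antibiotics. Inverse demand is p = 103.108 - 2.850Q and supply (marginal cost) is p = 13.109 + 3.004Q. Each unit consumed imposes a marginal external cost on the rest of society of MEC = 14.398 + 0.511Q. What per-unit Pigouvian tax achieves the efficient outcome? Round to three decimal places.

Social marginal benefit = demand − MEC = 88.710 - 3.361Q.
Set SMB = MC: 88.710 - 3.361Q = 13.109 + 3.004Q → Q* = 11.8776.
The Pigouvian tax equals MEC at Q*: 14.398 + 0.511×11.8776 = 20.4675.

tax = 20.467 per unit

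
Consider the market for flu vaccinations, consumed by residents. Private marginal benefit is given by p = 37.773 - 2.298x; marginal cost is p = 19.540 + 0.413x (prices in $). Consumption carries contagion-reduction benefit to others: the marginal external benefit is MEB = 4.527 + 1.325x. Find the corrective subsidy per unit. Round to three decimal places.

Social marginal benefit = demand + MEB = 42.300 - 0.973x.
Set SMB = MC: 42.300 - 0.973x = 19.540 + 0.413x → x* = 16.4214.
The Pigouvian subsidy equals MEB at x*: 4.527 + 1.325×16.4214 = 26.2854.

subsidy = $26.285 per unit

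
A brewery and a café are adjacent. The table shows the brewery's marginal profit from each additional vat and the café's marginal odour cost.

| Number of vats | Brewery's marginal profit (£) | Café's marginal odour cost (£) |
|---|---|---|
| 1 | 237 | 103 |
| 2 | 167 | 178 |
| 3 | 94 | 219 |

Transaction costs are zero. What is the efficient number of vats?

Bargaining reaches the level where marginal profit last exceeds marginal odour cost.
That holds through level 1 (237 ≥ 103) but not at 2 (167 < 178).

1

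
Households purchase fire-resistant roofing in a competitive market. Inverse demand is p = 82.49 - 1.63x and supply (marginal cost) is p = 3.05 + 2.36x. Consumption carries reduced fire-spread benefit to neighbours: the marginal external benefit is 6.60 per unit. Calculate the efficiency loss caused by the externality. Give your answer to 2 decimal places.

DWL = 5.46

Market equilibrium (private): 3.05 + 2.36x = 82.49 - 1.63x → x_m = 19.9098.
Social marginal benefit = demand + MEB = 89.09 - 1.63x.
Set SMB = MC: 89.09 - 1.63x = 3.05 + 2.36x → x* = 21.5639.
Between x* and x_m the wedge SMB − MC runs linearly from 0 to MEB(x_m), so the loss is a triangle.
DWL = ½ × 1.6541 × 6.6000 = 5.4585.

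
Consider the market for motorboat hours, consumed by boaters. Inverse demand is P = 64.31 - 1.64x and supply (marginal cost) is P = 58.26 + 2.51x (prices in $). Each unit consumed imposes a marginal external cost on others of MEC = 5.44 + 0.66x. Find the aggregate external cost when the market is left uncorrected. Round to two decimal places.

Market equilibrium (private): 58.26 + 2.51x = 64.31 - 1.64x → x_m = 1.4578.
Total external cost = ∫₀^{x_m} (5.44 + 0.66x) dx = 5.44×1.4578 + ½×0.66×1.4578² = 8.6317.

$8.63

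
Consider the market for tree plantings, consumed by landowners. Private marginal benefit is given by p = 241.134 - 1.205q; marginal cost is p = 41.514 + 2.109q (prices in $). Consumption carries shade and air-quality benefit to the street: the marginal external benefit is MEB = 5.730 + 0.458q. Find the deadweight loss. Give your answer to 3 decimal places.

Market equilibrium (private): 41.514 + 2.109q = 241.134 - 1.205q → q_m = 60.2354.
Social marginal benefit = demand + MEB = 246.864 - 0.747q.
Set SMB = MC: 246.864 - 0.747q = 41.514 + 2.109q → q* = 71.9013.
The loss is the area between SMB and MC from q* to q_m; with linear curves that's a triangle of height MEB(q_m).
DWL = ½ × 11.6659 × 33.3178 = 194.3411.

DWL = $194.341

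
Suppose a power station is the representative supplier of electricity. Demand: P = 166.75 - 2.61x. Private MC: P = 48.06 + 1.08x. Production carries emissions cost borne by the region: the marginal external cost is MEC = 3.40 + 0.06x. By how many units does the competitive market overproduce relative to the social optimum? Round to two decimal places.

Market equilibrium (private): 48.06 + 1.08x = 166.75 - 2.61x → x_m = 32.1653.
Social marginal cost = private MC + MEC = 51.46 + 1.14x.
Set SMC = demand: 51.46 + 1.14x = 166.75 - 2.61x → x* = 30.7440.
Gap = |32.1653 − 30.7440| = 1.4213.

1.42 units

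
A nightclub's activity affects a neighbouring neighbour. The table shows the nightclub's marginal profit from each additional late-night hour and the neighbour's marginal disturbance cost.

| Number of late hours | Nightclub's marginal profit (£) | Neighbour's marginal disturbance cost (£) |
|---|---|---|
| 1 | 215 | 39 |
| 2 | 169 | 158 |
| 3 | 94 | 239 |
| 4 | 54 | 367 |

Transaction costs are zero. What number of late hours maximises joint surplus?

2

Bargaining reaches the level where marginal profit last exceeds marginal disturbance cost.
That holds through level 2 (169 ≥ 158) but not at 3 (94 < 239).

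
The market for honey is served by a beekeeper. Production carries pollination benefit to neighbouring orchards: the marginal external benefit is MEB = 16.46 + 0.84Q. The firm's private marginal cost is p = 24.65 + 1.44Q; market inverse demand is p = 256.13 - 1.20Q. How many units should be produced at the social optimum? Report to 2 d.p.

Social marginal cost = private MC − MEB = 8.19 + 0.60Q.
Set SMC = demand: 8.19 + 0.60Q = 256.13 - 1.20Q → Q* = 137.7444.

Q* = 137.74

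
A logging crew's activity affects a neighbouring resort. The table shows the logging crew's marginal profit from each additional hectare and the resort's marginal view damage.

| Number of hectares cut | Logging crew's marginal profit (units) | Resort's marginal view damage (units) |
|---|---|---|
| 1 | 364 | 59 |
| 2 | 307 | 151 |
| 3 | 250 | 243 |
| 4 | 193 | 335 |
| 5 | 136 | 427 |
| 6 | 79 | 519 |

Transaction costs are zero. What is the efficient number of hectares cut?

3

Bargaining reaches the level where marginal profit last exceeds marginal view damage.
That holds through level 3 (250 ≥ 243) but not at 4 (193 < 335).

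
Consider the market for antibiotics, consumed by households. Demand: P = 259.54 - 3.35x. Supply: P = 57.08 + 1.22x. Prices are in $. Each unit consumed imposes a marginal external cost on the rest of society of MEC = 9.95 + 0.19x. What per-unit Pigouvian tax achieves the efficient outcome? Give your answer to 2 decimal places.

Social marginal benefit = demand − MEC = 249.59 - 3.54x.
Set SMB = MC: 249.59 - 3.54x = 57.08 + 1.22x → x* = 40.4433.
The Pigouvian tax equals MEC at x*: 9.95 + 0.19×40.4433 = 17.6342.

tax = $17.63 per unit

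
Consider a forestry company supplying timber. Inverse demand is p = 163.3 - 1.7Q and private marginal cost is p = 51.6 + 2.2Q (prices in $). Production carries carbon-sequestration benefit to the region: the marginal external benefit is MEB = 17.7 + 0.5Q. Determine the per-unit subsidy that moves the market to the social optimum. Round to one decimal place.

Social marginal cost = private MC − MEB = 33.9 + 1.7Q.
Set SMC = demand: 33.9 + 1.7Q = 163.3 - 1.7Q → Q* = 38.0588.
The Pigouvian subsidy equals MEB at Q*: 17.7 + 0.5×38.0588 = 36.7294.

subsidy = $36.7 per unit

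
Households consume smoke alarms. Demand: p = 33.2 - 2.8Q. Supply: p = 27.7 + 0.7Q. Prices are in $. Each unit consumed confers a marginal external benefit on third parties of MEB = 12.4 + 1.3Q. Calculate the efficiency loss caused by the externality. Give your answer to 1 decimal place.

DWL = $47.4

Market equilibrium (private): 27.7 + 0.7Q = 33.2 - 2.8Q → Q_m = 1.5714.
Social marginal benefit = demand + MEB = 45.6 - 1.5Q.
Set SMB = MC: 45.6 - 1.5Q = 27.7 + 0.7Q → Q* = 8.1364.
The welfare-loss triangle has base |Q_m − Q*| and height MEB(Q_m) (the vertical gap between SMB and MC is zero at Q* and MEB at Q_m).
DWL = ½ × 6.5650 × 14.4429 = 47.4088.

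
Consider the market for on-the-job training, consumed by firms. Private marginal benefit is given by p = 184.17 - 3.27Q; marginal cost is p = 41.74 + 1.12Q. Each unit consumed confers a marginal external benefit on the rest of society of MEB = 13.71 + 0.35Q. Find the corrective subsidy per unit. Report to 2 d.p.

subsidy = 27.24 per unit

Social marginal benefit = demand + MEB = 197.88 - 2.92Q.
Set SMB = MC: 197.88 - 2.92Q = 41.74 + 1.12Q → Q* = 38.6485.
The Pigouvian subsidy equals MEB at Q*: 13.71 + 0.35×38.6485 = 27.2370.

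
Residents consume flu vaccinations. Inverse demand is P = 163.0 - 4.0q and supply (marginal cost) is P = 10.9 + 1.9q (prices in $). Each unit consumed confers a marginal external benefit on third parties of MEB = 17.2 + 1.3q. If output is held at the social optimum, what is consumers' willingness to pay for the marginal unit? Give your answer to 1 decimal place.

P = $15.8

Social marginal benefit = demand + MEB = 180.2 - 2.7q.
Set SMB = MC: 180.2 - 2.7q = 10.9 + 1.9q → q* = 36.8043.
Consumer price on the demand curve at q*: 163.0 − 4.0×36.8043 = 15.7828.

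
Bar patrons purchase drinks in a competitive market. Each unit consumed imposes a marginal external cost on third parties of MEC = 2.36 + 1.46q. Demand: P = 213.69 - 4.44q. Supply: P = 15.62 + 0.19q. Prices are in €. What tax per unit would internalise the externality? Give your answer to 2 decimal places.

Social marginal benefit = demand − MEC = 211.33 - 5.90q.
Set SMB = MC: 211.33 - 5.90q = 15.62 + 0.19q → q* = 32.1363.
The Pigouvian tax equals MEC at q*: 2.36 + 1.46×32.1363 = 49.2790.

tax = €49.28 per unit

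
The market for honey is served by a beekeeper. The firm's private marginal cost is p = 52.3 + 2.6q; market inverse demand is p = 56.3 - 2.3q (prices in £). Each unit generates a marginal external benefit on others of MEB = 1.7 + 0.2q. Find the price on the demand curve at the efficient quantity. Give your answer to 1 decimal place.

Social marginal cost = private MC − MEB = 50.6 + 2.4q.
Set SMC = demand: 50.6 + 2.4q = 56.3 - 2.3q → q* = 1.2128.
Consumer price on the demand curve at q*: 56.3 − 2.3×1.2128 = 53.5106.

P = £53.5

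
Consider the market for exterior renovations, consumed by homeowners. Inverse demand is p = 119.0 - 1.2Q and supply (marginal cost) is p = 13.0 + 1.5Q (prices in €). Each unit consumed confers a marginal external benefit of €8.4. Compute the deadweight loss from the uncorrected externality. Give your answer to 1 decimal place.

DWL = €13.1

Market equilibrium (private): 13.0 + 1.5Q = 119.0 - 1.2Q → Q_m = 39.2593.
Social marginal benefit = demand + MEB = 127.4 - 1.2Q.
Set SMB = MC: 127.4 - 1.2Q = 13.0 + 1.5Q → Q* = 42.3704.
The loss is the area between SMB and MC from Q* to Q_m; with linear curves that's a triangle of height MEB(Q_m).
DWL = ½ × 3.1111 × 8.4000 = 13.0666.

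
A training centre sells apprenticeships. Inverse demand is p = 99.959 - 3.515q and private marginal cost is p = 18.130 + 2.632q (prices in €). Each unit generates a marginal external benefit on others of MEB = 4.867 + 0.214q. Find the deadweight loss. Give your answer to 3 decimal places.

DWL = €5.017

Market equilibrium (private): 18.130 + 2.632q = 99.959 - 3.515q → q_m = 13.3120.
Social marginal cost = private MC − MEB = 13.263 + 2.418q.
Set SMC = demand: 13.263 + 2.418q = 99.959 - 3.515q → q* = 14.6125.
The loss is the area between SMC and demand from q* to q_m; with linear curves that's a triangle of height MEB(q_m).
DWL = ½ × 1.3005 × 7.7158 = 5.0172.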